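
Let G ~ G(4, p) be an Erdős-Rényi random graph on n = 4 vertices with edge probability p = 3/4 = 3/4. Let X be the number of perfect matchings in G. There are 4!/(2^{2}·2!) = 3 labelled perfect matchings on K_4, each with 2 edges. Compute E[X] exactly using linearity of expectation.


K_4 has 4!/(2^{2}·2!) = 3 labelled perfect matchings.
For each such perfect matching H, let X_H = 1 if all 2 edges of H are present in G. Then P[X_H = 1] = p^{2} = (3/4)^{2} = 9/16.
By linearity of expectation: E[X] = Σ_H E[X_H] = 3 · p^{2} = 3 · 9/16 = 27/16.
Numerically: E[X] ≈ 1.6875.

E[X] = 3 · (3/4)^{2} = 27/16 ≈ 1.6875.


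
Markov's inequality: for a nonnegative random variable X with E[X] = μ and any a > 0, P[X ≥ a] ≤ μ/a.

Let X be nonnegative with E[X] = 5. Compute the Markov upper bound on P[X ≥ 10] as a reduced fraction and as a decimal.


μ = E[X] = 5, a = 10.
Markov: P[X ≥ 10] ≤ μ/a = (5)/10 = 1/2.
Numerically: ≈ 0.500.
(Since a = 10 > μ = 5.000, the bound 1/2 is < 1 and informative.)

P[X ≥ 10] ≤ 1/2 ≈ 0.500.


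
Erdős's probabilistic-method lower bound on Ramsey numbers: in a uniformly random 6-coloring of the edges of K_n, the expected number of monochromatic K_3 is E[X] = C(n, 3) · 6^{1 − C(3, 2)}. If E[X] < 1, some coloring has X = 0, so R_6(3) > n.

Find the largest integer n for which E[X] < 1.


We need C(n, 3) · 6^{1 − 3} < 1, i.e. C(n, 3) < 6^{3 − 1} = 36.
Check values of n near the boundary:
  n = 3: C(3, 3) = 1; 1 < 36? YES
  n = 4: C(4, 3) = 4; 4 < 36? YES
  n = 5: C(5, 3) = 10; 10 < 36? YES
  n = 6: C(6, 3) = 20; 20 < 36? YES
  n = 7: C(7, 3) = 35; 35 < 36? YES
  n = 8: C(8, 3) = 56; 56 < 36? NO
The largest n with C(n, 3) < 36 is n = 7 (where E[X] = 35/36 ≈ 0.972). Hence R_6(3) > 7, i.e. R_6(3) ≥ 8.

Largest n = 7; hence R_6(3) > 7.


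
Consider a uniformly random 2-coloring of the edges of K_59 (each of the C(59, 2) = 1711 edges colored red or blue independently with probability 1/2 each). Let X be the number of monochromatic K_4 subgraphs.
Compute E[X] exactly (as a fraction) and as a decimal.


Let X = Σ_S X_S over the C(59, 4) = 455126 subsets S of size 4, where X_S = 1 if the K_4 on S is monochromatic.
For a fixed S, the K_4 on S has C(4, 2) = 6 edges. P[all 6 edges red] = (1/2)^6, and likewise for blue, so P[monochromatic] = 2·(1/2)^6 = 2^{1 − 6} = 1/32.
By linearity: E[X] = C(59, 4) · 2^{1 − 6} = 455126 · 1/32 = 227563/16.
Numerically: E[X] ≈ 14222.687500.

E[X] = C(59,4)·2^(1−C(4,2)) = 227563/16 ≈ 14222.687500.


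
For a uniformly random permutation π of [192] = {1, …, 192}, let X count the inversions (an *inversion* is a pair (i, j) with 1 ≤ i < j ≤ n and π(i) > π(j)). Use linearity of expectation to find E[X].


Write X = Σ X_I over the C(192, 2) = 18336 pairs i < j, with X_I the indicator of one inversion.
There are 18336 indicators.
For each fixed pair i < j, the values π(i) and π(j) are two distinct elements of {1, …, 192} in uniformly random order; by symmetry P[π(i) > π(j)] = 1/2.
By linearity: E[X] = 18336 · (1/2) = C(192, 2) · (1/2) = 18336/2 = 9168 ≈ 9168.000000.

E[X] = 9168 = 9168.000000.


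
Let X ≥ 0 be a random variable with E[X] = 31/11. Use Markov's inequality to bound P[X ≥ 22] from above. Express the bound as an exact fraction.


μ = E[X] = 31/11, a = 22.
Markov: P[X ≥ 22] ≤ μ/a = (31/11)/22 = 31/242.
Numerically: ≈ 0.128099.
(Since a = 22 > μ = 2.818182, the bound 31/242 is < 1 and informative.)

P[X ≥ 22] ≤ 31/242 ≈ 0.128099.


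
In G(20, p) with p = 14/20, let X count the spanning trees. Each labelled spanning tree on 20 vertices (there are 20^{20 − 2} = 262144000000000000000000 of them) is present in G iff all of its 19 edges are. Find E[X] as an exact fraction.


K_20 has 20^{20 − 2} = 262144000000000000000000 labelled spanning trees.
For each such spanning tree H, let X_H = 1 if all 19 edges of H are present in G. Then P[X_H = 1] = p^{19} = (7/10)^{19} = 11398895185373143/10000000000000000000.
By linearity: E[X] = Σ_H E[X_H] = 262144000000000000000000 · p^{19} = 262144000000000000000000 · 11398895185373143/10000000000000000000 = 1494075989737228599296/5.
Numerically: E[X] ≈ 2.98815e+20.

E[X] = 262144000000000000000000 · (7/10)^{19} = 1494075989737228599296/5 ≈ 2.98815e+20.


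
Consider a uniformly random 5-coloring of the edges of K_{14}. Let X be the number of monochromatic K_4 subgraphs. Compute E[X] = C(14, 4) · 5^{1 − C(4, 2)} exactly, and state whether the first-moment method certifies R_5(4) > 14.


E[X] = C(14, 4) · 5^{1 − 6} = 1001 · 5^{−5} = 1001/3125.
As a reduced fraction: E[X] = 1001/3125 ≈ 0.320320.
Is E[X] < 1? YES.
Since E[X] < 1, there exists a 5-coloring of K_{14} with no monochromatic K_4; hence R_5(4) > 14.

E[X] = 1001/3125 ≈ 0.320320; E[X] < 1, so R_5(4) > 14.


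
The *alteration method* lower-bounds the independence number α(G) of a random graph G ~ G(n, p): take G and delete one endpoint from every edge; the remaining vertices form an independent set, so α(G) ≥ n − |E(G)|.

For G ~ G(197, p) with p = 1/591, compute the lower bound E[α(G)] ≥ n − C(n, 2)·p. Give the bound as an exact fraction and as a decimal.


E[|E(G)|] = C(197, 2)·p = 19306 · (1/591) = 98/3.
E[α(G)] ≥ n − E[|E(G)|] = 197 − 98/3 = 493/3.
Numerically: ≈ 164.333333.
(This is only a lower bound; the true E[α(G)] may be larger.)

E[α(G)] ≥ 493/3 ≈ 164.333333.


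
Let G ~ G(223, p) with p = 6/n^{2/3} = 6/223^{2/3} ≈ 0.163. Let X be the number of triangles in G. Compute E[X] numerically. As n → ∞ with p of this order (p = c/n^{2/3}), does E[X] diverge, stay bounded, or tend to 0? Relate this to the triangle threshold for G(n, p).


Number of potential triangles: C(223, 3) = 1823471.
Each occurs with probability p³ ≈ (0.163)³ ≈ 4.34354e-03.
By linearity: E[X] = C(223, 3)·p³ ≈ 1823471 · 4.34354e-03 ≈ 7920.323.
Since α = 2/3 < 1, p = c/n^{2/3} ≫ 1/n is above the triangle threshold p ~ 1/n. Asymptotically E[X] ~ (c³/6)·n^{3(1−α)} = (6³/6)·n^{1} → ∞; triangles are abundant w.h.p.

E[X] ≈ 7920.323; in regime p = Θ(1/n^{2/3}) E[X] diverges (above the triangle threshold p ~ 1/n).


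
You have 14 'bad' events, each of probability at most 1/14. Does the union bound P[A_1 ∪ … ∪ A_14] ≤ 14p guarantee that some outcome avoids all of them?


Union bound: P[∪_{i=1}^{14} A_i] ≤ Σ_i P[A_i] ≤ 14·p = 14·(1/14) = 1.
Numerically: 1 ≈ 1.000.
Is 1 < 1? NO.
Since the bound 1 is ≥ 1, the union bound is uninformative here; it does NOT by itself certify existence.

14·p = 1 ≈ 1.000; existence NOT certified by the union bound.


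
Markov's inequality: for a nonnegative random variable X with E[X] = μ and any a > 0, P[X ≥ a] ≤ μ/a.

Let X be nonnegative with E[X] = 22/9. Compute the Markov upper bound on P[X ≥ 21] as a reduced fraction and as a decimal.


μ = E[X] = 22/9, a = 21.
Markov: P[X ≥ 21] ≤ μ/a = (22/9)/21 = 22/189.
Numerically: ≈ 0.116402.
(Since a = 21 > μ = 2.444444, the bound 22/189 is < 1 and informative.)

P[X ≥ 21] ≤ 22/189 ≈ 0.116402.


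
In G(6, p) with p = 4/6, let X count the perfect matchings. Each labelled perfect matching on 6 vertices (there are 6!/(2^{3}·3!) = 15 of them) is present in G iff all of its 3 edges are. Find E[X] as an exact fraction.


K_6 has 6!/(2^{3}·3!) = 15 labelled perfect matchings.
For each such perfect matching H, let X_H = 1 if all 3 edges of H are present in G. Then P[X_H = 1] = p^{3} = (2/3)^{3} = 8/27.
Summing the indicators: E[X] = Σ_H E[X_H] = 15 · p^{3} = 15 · 8/27 = 40/9.
Numerically: E[X] ≈ 4.444.

E[X] = 15 · (2/3)^{3} = 40/9 ≈ 4.444.


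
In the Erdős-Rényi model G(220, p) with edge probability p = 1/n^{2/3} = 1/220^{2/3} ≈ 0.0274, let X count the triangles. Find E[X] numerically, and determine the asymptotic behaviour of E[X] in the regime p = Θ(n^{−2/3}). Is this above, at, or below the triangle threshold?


Number of potential triangles: C(220, 3) = 1750540.
Each occurs with probability p³ ≈ (0.0274)³ ≈ 2.06612e-05.
By linearity: E[X] = C(220, 3)·p³ ≈ 1750540 · 2.06612e-05 ≈ 36.168.
Since α = 2/3 < 1, p = c/n^{2/3} ≫ 1/n is above the triangle threshold p ~ 1/n. Asymptotically E[X] ~ (c³/6)·n^{3(1−α)} = (1³/6)·n^{1} → ∞; triangles are abundant w.h.p.

E[X] ≈ 36.168; in regime p = Θ(1/n^{2/3}) E[X] diverges (above the triangle threshold p ~ 1/n).


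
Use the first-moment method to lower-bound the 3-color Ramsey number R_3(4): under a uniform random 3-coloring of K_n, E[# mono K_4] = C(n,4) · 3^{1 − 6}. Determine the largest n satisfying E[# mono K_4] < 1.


We need C(n, 4) · 3^{1 − 6} < 1, i.e. C(n, 4) < 3^{6 − 1} = 243.
Check values of n near the boundary:
  n = 4: C(4, 4) = 1; 1 < 243? YES
  n = 5: C(5, 4) = 5; 5 < 243? YES
  n = 6: C(6, 4) = 15; 15 < 243? YES
  n = 7: C(7, 4) = 35; 35 < 243? YES
  n = 8: C(8, 4) = 70; 70 < 243? YES
  n = 9: C(9, 4) = 126; 126 < 243? YES
  n = 10: C(10, 4) = 210; 210 < 243? YES
  n = 11: C(11, 4) = 330; 330 < 243? NO
The largest n with C(n, 4) < 243 is n = 10 (where E[X] = 70/81 ≈ 0.86420). Hence R_3(4) > 10, i.e. R_3(4) ≥ 11.

Largest n = 10; hence R_3(4) > 10.


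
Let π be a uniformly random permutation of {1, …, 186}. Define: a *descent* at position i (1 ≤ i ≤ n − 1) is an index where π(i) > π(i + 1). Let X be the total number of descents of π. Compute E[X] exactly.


Write X = Σ X_I over i = 1, …, 185, with X_I the indicator of one descent.
There are 185 indicators.
For each fixed i, the pair (π(i), π(i+1)) is a uniformly random ordered pair of distinct values from {1, …, 186}; by symmetry P[π(i) > π(i+1)] = 1/2.
By linearity: E[X] = 185 · (1/2) = (186 − 1) · (1/2) = 185/2 ≈ 92.500.

E[X] = 185/2 = 92.500.


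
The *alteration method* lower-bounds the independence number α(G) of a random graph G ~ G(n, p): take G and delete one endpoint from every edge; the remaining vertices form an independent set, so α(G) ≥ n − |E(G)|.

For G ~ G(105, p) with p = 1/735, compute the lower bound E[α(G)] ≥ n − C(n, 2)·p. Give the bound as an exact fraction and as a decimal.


E[|E(G)|] = C(105, 2)·p = 5460 · (1/735) = 52/7.
E[α(G)] ≥ n − E[|E(G)|] = 105 − 52/7 = 683/7.
Numerically: ≈ 97.571.
(This is only a lower bound; the true E[α(G)] may be larger.)

E[α(G)] ≥ 683/7 ≈ 97.571.


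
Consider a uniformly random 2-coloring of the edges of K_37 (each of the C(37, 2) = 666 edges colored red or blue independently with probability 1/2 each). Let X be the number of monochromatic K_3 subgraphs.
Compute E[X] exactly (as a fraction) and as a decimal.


Let X = Σ_S X_S over the C(37, 3) = 7770 subsets S of size 3, where X_S = 1 if the K_3 on S is monochromatic.
For a fixed S, the K_3 on S has C(3, 2) = 3 edges. P[all 3 edges red] = (1/2)^3, and likewise for blue, so P[monochromatic] = 2·(1/2)^3 = 2^{1 − 3} = 1/4.
Summing: E[X] = C(37, 3) · 2^{1 − 3} = 7770 · 1/4 = 3885/2.
Numerically: E[X] ≈ 1942.5000.

E[X] = C(37,3)·2^(1−C(3,2)) = 3885/2 ≈ 1942.5000.


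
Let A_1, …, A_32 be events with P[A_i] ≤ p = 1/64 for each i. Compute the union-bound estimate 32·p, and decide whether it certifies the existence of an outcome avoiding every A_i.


Union bound: P[∪_{i=1}^{32} A_i] ≤ Σ_i P[A_i] ≤ 32·p = 32·(1/64) = 1/2.
Numerically: 1/2 ≈ 0.50000.
Is 1/2 < 1? YES.
Since P[∪ A_i] ≤ 1/2 < 1, the complement has P[∩ A_i^c] ≥ 1 − 1/2 = 1/2 > 0, so some outcome avoids every A_i.

32·p = 1/2 ≈ 0.50000; existence CERTIFIED by the union bound.


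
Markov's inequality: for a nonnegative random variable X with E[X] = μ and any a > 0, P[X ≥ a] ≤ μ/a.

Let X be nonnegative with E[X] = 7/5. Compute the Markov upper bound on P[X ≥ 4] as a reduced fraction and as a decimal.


μ = E[X] = 7/5, a = 4.
Markov: P[X ≥ 4] ≤ μ/a = (7/5)/4 = 7/20.
Numerically: ≈ 0.350000.
(Since a = 4 > μ = 1.400000, the bound 7/20 is < 1 and informative.)

P[X ≥ 4] ≤ 7/20 ≈ 0.350000.


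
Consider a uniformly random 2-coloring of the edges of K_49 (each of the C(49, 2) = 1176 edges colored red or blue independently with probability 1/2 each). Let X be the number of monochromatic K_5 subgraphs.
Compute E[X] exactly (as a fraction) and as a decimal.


Let X = Σ_S X_S over the C(49, 5) = 1906884 subsets S of size 5, where X_S = 1 if the K_5 on S is monochromatic.
For a fixed S, the K_5 on S has C(5, 2) = 10 edges. P[all 10 edges red] = (1/2)^10, and likewise for blue, so P[monochromatic] = 2·(1/2)^10 = 2^{1 − 10} = 1/512.
Summing: E[X] = C(49, 5) · 2^{1 − 10} = 1906884 · 1/512 = 476721/128.
Numerically: E[X] ≈ 3724.382812.

E[X] = C(49,5)·2^(1−C(5,2)) = 476721/128 ≈ 3724.382812.


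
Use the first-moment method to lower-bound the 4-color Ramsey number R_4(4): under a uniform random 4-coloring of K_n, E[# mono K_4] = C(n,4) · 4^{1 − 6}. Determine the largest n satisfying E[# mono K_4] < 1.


We need C(n, 4) · 4^{1 − 6} < 1, i.e. C(n, 4) < 4^{6 − 1} = 1024.
Check values of n near the boundary:
  n = 9: C(9, 4) = 126; 126 < 1024? YES
  n = 10: C(10, 4) = 210; 210 < 1024? YES
  n = 11: C(11, 4) = 330; 330 < 1024? YES
  n = 12: C(12, 4) = 495; 495 < 1024? YES
  n = 13: C(13, 4) = 715; 715 < 1024? YES
  n = 14: C(14, 4) = 1001; 1001 < 1024? YES
  n = 15: C(15, 4) = 1365; 1365 < 1024? NO
  n = 16: C(16, 4) = 1820; 1820 < 1024? NO
The largest n with C(n, 4) < 1024 is n = 14 (where E[X] = 1001/1024 ≈ 0.978). Hence R_4(4) > 14, i.e. R_4(4) ≥ 15.

Largest n = 14; hence R_4(4) > 14.


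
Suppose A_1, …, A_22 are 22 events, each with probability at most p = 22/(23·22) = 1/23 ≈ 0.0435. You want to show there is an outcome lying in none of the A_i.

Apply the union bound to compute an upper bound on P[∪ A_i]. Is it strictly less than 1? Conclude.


Union bound: P[∪_{i=1}^{22} A_i] ≤ Σ_i P[A_i] ≤ 22·p = 22·(1/23) = 22/23.
Numerically: 22/23 ≈ 0.9565.
Is 22/23 < 1? YES.
Since P[∪ A_i] ≤ 22/23 < 1, the complement has P[∩ A_i^c] ≥ 1 − 22/23 = 1/23 > 0, so some outcome avoids every A_i.

22·p = 22/23 ≈ 0.9565; existence CERTIFIED by the union bound.


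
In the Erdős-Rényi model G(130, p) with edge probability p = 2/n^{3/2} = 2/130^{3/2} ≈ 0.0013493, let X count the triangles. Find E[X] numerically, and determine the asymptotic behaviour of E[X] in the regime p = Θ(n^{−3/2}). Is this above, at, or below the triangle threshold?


Number of potential triangles: C(130, 3) = 357760.
Each occurs with probability p³ ≈ (0.0013493)³ ≈ 2.4566591e-09.
By linearity: E[X] = C(130, 3)·p³ ≈ 357760 · 2.4566591e-09 ≈ 0.00088.
Since α = 3/2 > 1, p = c/n^{3/2} = o(1/n) is below the triangle threshold p ~ 1/n. Asymptotically E[X] ~ (c³/6)·n^{3(1−α)} = (2³/6)·n^{-1.5} → 0, so by Markov's inequality G has no triangles w.h.p.

E[X] ≈ 0.00088; in regime p = Θ(1/n^{3/2}) E[X] tends to 0 (below the triangle threshold p ~ 1/n).


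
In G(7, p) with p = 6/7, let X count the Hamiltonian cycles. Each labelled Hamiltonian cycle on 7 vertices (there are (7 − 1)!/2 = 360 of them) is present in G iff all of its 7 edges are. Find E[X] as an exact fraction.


K_7 has (7 − 1)!/2 = 360 labelled Hamiltonian cycles.
For each such Hamiltonian cycle H, let X_H = 1 if all 7 edges of H are present in G. Then P[X_H = 1] = p^{7} = (6/7)^{7} = 279936/823543.
By linearity of expectation: E[X] = Σ_H E[X_H] = 360 · p^{7} = 360 · 279936/823543 = 100776960/823543.
Numerically: E[X] ≈ 122.37.

E[X] = 360 · (6/7)^{7} = 100776960/823543 ≈ 122.37.


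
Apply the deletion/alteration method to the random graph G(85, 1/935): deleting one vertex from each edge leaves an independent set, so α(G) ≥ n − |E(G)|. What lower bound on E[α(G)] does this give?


E[|E(G)|] = C(85, 2)·p = 3570 · (1/935) = 42/11.
E[α(G)] ≥ n − E[|E(G)|] = 85 − 42/11 = 893/11.
Numerically: ≈ 81.182.
(This is only a lower bound; the true E[α(G)] may be larger.)

E[α(G)] ≥ 893/11 ≈ 81.182.


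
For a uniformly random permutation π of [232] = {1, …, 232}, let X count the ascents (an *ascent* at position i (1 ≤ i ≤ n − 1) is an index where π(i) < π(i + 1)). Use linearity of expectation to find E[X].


Write X = Σ X_I over i = 1, …, 231, with X_I the indicator of one ascent.
There are 231 indicators.
For each fixed i, the pair (π(i), π(i+1)) is a uniformly random ordered pair of distinct values from {1, …, 232}; by symmetry P[π(i) < π(i+1)] = 1/2.
By linearity: E[X] = 231 · (1/2) = (232 − 1) · (1/2) = 231/2 ≈ 115.50000.

E[X] = 231/2 = 115.50000.


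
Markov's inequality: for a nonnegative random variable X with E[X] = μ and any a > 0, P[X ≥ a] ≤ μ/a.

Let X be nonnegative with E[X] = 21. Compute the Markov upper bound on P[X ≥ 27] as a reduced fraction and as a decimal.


μ = E[X] = 21, a = 27.
Markov: P[X ≥ 27] ≤ μ/a = (21)/27 = 7/9.
Numerically: ≈ 0.7778.
(Since a = 27 > μ = 21.0000, the bound 7/9 is < 1 and informative.)

P[X ≥ 27] ≤ 7/9 ≈ 0.7778.


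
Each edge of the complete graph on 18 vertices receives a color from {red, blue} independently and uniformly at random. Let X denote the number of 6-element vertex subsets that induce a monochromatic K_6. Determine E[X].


Let X = Σ_S X_S over the C(18, 6) = 18564 subsets S of size 6, where X_S = 1 if the K_6 on S is monochromatic.
For a fixed S, the K_6 on S has C(6, 2) = 15 edges. P[all 15 edges red] = (1/2)^15, and likewise for blue, so P[monochromatic] = 2·(1/2)^15 = 2^{1 − 15} = 1/16384.
Summing: E[X] = C(18, 6) · 2^{1 − 15} = 18564 · 1/16384 = 4641/4096.
Numerically: E[X] ≈ 1.1331.

E[X] = C(18,6)·2^(1−C(6,2)) = 4641/4096 ≈ 1.1331.


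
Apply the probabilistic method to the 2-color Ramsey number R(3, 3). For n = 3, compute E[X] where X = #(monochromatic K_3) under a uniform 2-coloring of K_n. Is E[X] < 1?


E[X] = C(3, 3) · 2^{1 − 3} = 1 · 2^{−2} = 1/4.
As a reduced fraction: E[X] = 1/4 ≈ 0.25000.
Is E[X] < 1? YES.
Since E[X] < 1, there exists a 2-coloring of K_{3} with no monochromatic K_3; hence R(3, 3) > 3.

E[X] = 1/4 ≈ 0.25000; E[X] < 1, so R(3, 3) > 3.


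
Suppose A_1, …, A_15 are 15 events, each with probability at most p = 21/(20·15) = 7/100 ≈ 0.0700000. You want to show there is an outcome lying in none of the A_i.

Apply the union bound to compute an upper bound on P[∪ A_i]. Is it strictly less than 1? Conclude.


Union bound: P[∪_{i=1}^{15} A_i] ≤ Σ_i P[A_i] ≤ 15·p = 15·(7/100) = 21/20.
Numerically: 21/20 ≈ 1.0500000.
Is 21/20 < 1? NO.
Since the bound 21/20 is ≥ 1, the union bound is uninformative here; it does NOT by itself certify existence.

15·p = 21/20 ≈ 1.0500000; existence NOT certified by the union bound.


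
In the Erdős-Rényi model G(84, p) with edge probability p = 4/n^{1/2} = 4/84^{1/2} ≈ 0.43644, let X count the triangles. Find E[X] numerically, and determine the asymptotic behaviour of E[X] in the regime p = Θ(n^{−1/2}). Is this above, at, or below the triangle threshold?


Number of potential triangles: C(84, 3) = 95284.
Each occurs with probability p³ ≈ (0.43644)³ ≈ 8.3130625e-02.
By linearity: E[X] = C(84, 3)·p³ ≈ 95284 · 8.3130625e-02 ≈ 7921.01846.
Since α = 1/2 < 1, p = c/n^{1/2} ≫ 1/n is above the triangle threshold p ~ 1/n. Asymptotically E[X] ~ (c³/6)·n^{3(1−α)} = (4³/6)·n^{1.5} → ∞; triangles are abundant w.h.p.

E[X] ≈ 7921.01846; in regime p = Θ(1/n^{1/2}) E[X] diverges (above the triangle threshold p ~ 1/n).


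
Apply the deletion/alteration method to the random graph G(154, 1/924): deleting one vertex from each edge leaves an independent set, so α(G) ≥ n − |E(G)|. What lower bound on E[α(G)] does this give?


E[|E(G)|] = C(154, 2)·p = 11781 · (1/924) = 51/4.
E[α(G)] ≥ n − E[|E(G)|] = 154 − 51/4 = 565/4.
Numerically: ≈ 141.25000.
(This is only a lower bound; the true E[α(G)] may be larger.)

E[α(G)] ≥ 565/4 ≈ 141.25000.


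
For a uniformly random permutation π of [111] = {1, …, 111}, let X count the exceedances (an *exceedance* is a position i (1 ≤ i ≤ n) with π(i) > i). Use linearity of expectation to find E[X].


Write X = Σ_{i=1}^{111} X_i, where X_i = 1_{π(i) > i}.
For each fixed i, π(i) is uniform over {1, …, 111} (marginal of a uniform permutation), so P[π(i) > i] = (n − i)/n. Summing: Σ_{i=1}^{111} (n − i)/n = (0 + 1 + … + 110)/111 = 111(111 − 1)/(2·111) = (111 − 1)/2.
Hence E[X] = Σ_{i=1}^{111} (111 − i)/111 = 55 ≈ 55.000000.

E[X] = 55 = 55.000000.


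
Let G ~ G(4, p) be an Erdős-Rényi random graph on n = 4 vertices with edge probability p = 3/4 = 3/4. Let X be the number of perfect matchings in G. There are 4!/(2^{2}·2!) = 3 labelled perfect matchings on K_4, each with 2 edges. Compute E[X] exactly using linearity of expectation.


K_4 has 4!/(2^{2}·2!) = 3 labelled perfect matchings.
For each such perfect matching H, let X_H = 1 if all 2 edges of H are present in G. Then P[X_H = 1] = p^{2} = (3/4)^{2} = 9/16.
By linearity: E[X] = Σ_H E[X_H] = 3 · p^{2} = 3 · 9/16 = 27/16.
Numerically: E[X] ≈ 1.688.

E[X] = 3 · (3/4)^{2} = 27/16 ≈ 1.688.


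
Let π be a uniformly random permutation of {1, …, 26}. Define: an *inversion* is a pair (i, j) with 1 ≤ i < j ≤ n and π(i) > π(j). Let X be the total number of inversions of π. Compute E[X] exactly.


Write X = Σ X_I over the C(26, 2) = 325 pairs i < j, with X_I the indicator of one inversion.
There are 325 indicators.
For each fixed pair i < j, the values π(i) and π(j) are two distinct elements of {1, …, 26} in uniformly random order; by symmetry P[π(i) > π(j)] = 1/2.
By linearity: E[X] = 325 · (1/2) = C(26, 2) · (1/2) = 325/2 = 325/2 ≈ 162.500000.

E[X] = 325/2 = 162.500000.


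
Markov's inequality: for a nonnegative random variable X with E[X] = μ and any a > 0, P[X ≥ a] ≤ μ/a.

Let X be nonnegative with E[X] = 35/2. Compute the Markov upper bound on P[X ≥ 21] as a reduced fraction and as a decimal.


μ = E[X] = 35/2, a = 21.
Markov: P[X ≥ 21] ≤ μ/a = (35/2)/21 = 5/6.
Numerically: ≈ 0.833333.
(Since a = 21 > μ = 17.500000, the bound 5/6 is < 1 and informative.)

P[X ≥ 21] ≤ 5/6 ≈ 0.833333.


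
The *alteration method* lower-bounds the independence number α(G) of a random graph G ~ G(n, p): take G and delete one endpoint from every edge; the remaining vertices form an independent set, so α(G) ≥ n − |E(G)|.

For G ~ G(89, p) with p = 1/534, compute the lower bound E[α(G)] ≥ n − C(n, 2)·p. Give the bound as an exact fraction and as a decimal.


E[|E(G)|] = C(89, 2)·p = 3916 · (1/534) = 22/3.
E[α(G)] ≥ n − E[|E(G)|] = 89 − 22/3 = 245/3.
Numerically: ≈ 81.667.
(This is only a lower bound; the true E[α(G)] may be larger.)

E[α(G)] ≥ 245/3 ≈ 81.667.


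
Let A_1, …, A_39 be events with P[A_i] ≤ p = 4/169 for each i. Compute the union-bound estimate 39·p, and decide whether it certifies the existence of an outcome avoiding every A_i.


Union bound: P[∪_{i=1}^{39} A_i] ≤ Σ_i P[A_i] ≤ 39·p = 39·(4/169) = 12/13.
Numerically: 12/13 ≈ 0.92308.
Is 12/13 < 1? YES.
Since P[∪ A_i] ≤ 12/13 < 1, the complement has P[∩ A_i^c] ≥ 1 − 12/13 = 1/13 > 0, so some outcome avoids every A_i.

39·p = 12/13 ≈ 0.92308; existence CERTIFIED by the union bound.


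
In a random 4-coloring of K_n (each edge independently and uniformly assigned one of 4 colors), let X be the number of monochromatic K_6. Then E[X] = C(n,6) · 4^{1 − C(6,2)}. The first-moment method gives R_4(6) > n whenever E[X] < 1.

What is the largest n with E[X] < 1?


We need C(n, 6) · 4^{1 − 15} < 1, i.e. C(n, 6) < 4^{15 − 1} = 268435456.
Check values of n near the boundary:
  n = 72: C(72, 6) = 156238908; 156238908 < 268435456? YES
  n = 73: C(73, 6) = 170230452; 170230452 < 268435456? YES
  n = 74: C(74, 6) = 185250786; 185250786 < 268435456? YES
  n = 75: C(75, 6) = 201359550; 201359550 < 268435456? YES
  n = 76: C(76, 6) = 218618940; 218618940 < 268435456? YES
  n = 77: C(77, 6) = 237093780; 237093780 < 268435456? YES
  n = 78: C(78, 6) = 256851595; 256851595 < 268435456? YES
  n = 79: C(79, 6) = 277962685; 277962685 < 268435456? NO
  n = 80: C(80, 6) = 300500200; 300500200 < 268435456? NO
  n = 81: C(81, 6) = 324540216; 324540216 < 268435456? NO
The largest n with C(n, 6) < 268435456 is n = 78 (where E[X] = 256851595/268435456 ≈ 0.9568). Hence R_4(6) > 78, i.e. R_4(6) ≥ 79.

Largest n = 78; hence R_4(6) > 78.


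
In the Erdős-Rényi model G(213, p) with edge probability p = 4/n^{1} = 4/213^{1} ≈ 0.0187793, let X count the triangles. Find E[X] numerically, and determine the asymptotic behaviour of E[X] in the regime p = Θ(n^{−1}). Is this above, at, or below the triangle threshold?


Number of potential triangles: C(213, 3) = 1587986.
Each occurs with probability p³ ≈ (0.0187793)³ ≈ 6.62279273e-06.
By linearity: E[X] = C(213, 3)·p³ ≈ 1587986 · 6.62279273e-06 ≈ 10.516902.
Here α = 1, so p = 4/n is exactly at the triangle threshold p ~ 1/n. Asymptotically E[X] → c³/6 = 4³/6 = 32/3 ≈ 10.666667, a bounded constant. In this regime the triangle count is asymptotically Poisson(c³/6).

E[X] ≈ 10.516902; in regime p = Θ(1/n^{1}) E[X] stays bounded (at the triangle threshold p ~ 1/n).


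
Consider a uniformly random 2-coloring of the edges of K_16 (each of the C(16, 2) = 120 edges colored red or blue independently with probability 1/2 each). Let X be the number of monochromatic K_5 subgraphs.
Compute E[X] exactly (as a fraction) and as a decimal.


Let X = Σ_S X_S over the C(16, 5) = 4368 subsets S of size 5, where X_S = 1 if the K_5 on S is monochromatic.
For a fixed S, the K_5 on S has C(5, 2) = 10 edges. P[all 10 edges red] = (1/2)^10, and likewise for blue, so P[monochromatic] = 2·(1/2)^10 = 2^{1 − 10} = 1/512.
By linearity: E[X] = C(16, 5) · 2^{1 − 10} = 4368 · 1/512 = 273/32.
Numerically: E[X] ≈ 8.531.

E[X] = C(16,5)·2^(1−C(5,2)) = 273/32 ≈ 8.531.


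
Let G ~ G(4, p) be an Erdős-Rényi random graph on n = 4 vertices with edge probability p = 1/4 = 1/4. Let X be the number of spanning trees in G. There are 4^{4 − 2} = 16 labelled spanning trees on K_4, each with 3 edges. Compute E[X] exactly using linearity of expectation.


K_4 has 4^{4 − 2} = 16 labelled spanning trees.
For each such spanning tree H, let X_H = 1 if all 3 edges of H are present in G. Then P[X_H = 1] = p^{3} = (1/4)^{3} = 1/64.
By linearity of expectation: E[X] = Σ_H E[X_H] = 16 · p^{3} = 16 · 1/64 = 1/4.
Numerically: E[X] ≈ 0.25.

E[X] = 16 · (1/4)^{3} = 1/4 ≈ 0.25.


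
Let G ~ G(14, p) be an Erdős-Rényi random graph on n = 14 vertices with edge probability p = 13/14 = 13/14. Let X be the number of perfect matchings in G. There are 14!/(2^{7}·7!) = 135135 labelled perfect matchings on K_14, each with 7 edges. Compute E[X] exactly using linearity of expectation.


K_14 has 14!/(2^{7}·7!) = 135135 labelled perfect matchings.
For each such perfect matching H, let X_H = 1 if all 7 edges of H are present in G. Then P[X_H = 1] = p^{7} = (13/14)^{7} = 62748517/105413504.
Summing the indicators: E[X] = Σ_H E[X_H] = 135135 · p^{7} = 135135 · 62748517/105413504 = 1211360120685/15059072.
Numerically: E[X] ≈ 8.044e+04.

E[X] = 135135 · (13/14)^{7} = 1211360120685/15059072 ≈ 8.044e+04.


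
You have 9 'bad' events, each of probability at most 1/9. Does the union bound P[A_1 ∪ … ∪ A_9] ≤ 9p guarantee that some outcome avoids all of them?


Union bound: P[∪_{i=1}^{9} A_i] ≤ Σ_i P[A_i] ≤ 9·p = 9·(1/9) = 1.
Numerically: 1 ≈ 1.00000.
Is 1 < 1? NO.
Since the bound 1 is ≥ 1, the union bound is uninformative here; it does NOT by itself certify existence.

9·p = 1 ≈ 1.00000; existence NOT certified by the union bound.


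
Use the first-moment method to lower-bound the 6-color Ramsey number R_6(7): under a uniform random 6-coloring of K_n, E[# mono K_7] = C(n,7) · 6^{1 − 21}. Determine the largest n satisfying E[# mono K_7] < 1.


We need C(n, 7) · 6^{1 − 21} < 1, i.e. C(n, 7) < 6^{21 − 1} = 3656158440062976.
Check values of n near the boundary:
  n = 564: C(564, 7) = 3469685994423792; 3469685994423792 < 3656158440062976? YES
  n = 565: C(565, 7) = 3513212521235560; 3513212521235560 < 3656158440062976? YES
  n = 566: C(566, 7) = 3557206237959440; 3557206237959440 < 3656158440062976? YES
  n = 567: C(567, 7) = 3601671315933933; 3601671315933933 < 3656158440062976? YES
  n = 568: C(568, 7) = 3646611956239704; 3646611956239704 < 3656158440062976? YES
  n = 569: C(569, 7) = 3692032389858348; 3692032389858348 < 3656158440062976? NO
  n = 570: C(570, 7) = 3737936877831720; 3737936877831720 < 3656158440062976? NO
The largest n with C(n, 7) < 3656158440062976 is n = 568 (where E[X] = 16882462760369/16926659444736 ≈ 0.9974). Hence R_6(7) > 568, i.e. R_6(7) ≥ 569.

Largest n = 568; hence R_6(7) > 568.


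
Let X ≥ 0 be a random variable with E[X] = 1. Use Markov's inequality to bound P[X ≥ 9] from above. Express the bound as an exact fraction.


μ = E[X] = 1, a = 9.
Markov: P[X ≥ 9] ≤ μ/a = (1)/9 = 1/9.
Numerically: ≈ 0.11111.
(Since a = 9 > μ = 1.00000, the bound 1/9 is < 1 and informative.)

P[X ≥ 9] ≤ 1/9 ≈ 0.11111.


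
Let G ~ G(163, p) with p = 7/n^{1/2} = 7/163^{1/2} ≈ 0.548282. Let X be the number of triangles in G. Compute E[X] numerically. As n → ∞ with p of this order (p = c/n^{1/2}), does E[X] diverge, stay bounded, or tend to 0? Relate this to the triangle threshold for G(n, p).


Number of potential triangles: C(163, 3) = 708561.
Each occurs with probability p³ ≈ (0.548282)³ ≈ 1.64821064e-01.
By linearity: E[X] = C(163, 3)·p³ ≈ 708561 · 1.64821064e-01 ≈ 116785.777940.
Since α = 1/2 < 1, p = c/n^{1/2} ≫ 1/n is above the triangle threshold p ~ 1/n. Asymptotically E[X] ~ (c³/6)·n^{3(1−α)} = (7³/6)·n^{1.5} → ∞; triangles are abundant w.h.p.

E[X] ≈ 116785.777940; in regime p = Θ(1/n^{1/2}) E[X] diverges (above the triangle threshold p ~ 1/n).


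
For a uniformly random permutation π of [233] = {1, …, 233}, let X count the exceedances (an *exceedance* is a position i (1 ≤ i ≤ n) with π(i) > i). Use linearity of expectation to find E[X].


Write X = Σ_{i=1}^{233} X_i, where X_i = 1_{π(i) > i}.
For each fixed i, π(i) is uniform over {1, …, 233} (marginal of a uniform permutation), so P[π(i) > i] = (n − i)/n. Summing: Σ_{i=1}^{233} (n − i)/n = (0 + 1 + … + 232)/233 = 233(233 − 1)/(2·233) = (233 − 1)/2.
Hence E[X] = Σ_{i=1}^{233} (233 − i)/233 = 116 ≈ 116.00000.

E[X] = 116 = 116.00000.


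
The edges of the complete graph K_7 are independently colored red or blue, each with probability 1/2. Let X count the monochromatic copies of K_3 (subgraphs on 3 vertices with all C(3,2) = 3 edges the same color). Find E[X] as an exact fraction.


Let X = Σ_S X_S over the C(7, 3) = 35 subsets S of size 3, where X_S = 1 if the K_3 on S is monochromatic.
For a fixed S, the K_3 on S has C(3, 2) = 3 edges. P[all 3 edges red] = (1/2)^3, and likewise for blue, so P[monochromatic] = 2·(1/2)^3 = 2^{1 − 3} = 1/4.
By linearity of expectation: E[X] = C(7, 3) · 2^{1 − 3} = 35 · 1/4 = 35/4.
Numerically: E[X] ≈ 8.75000.

E[X] = C(7,3)·2^(1−C(3,2)) = 35/4 ≈ 8.75000.


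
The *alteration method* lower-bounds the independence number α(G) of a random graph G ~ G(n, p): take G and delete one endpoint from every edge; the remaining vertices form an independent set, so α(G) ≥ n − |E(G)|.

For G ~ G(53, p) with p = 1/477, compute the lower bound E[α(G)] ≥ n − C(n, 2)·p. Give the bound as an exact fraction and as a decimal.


E[|E(G)|] = C(53, 2)·p = 1378 · (1/477) = 26/9.
E[α(G)] ≥ n − E[|E(G)|] = 53 − 26/9 = 451/9.
Numerically: ≈ 50.1111.
(This is only a lower bound; the true E[α(G)] may be larger.)

E[α(G)] ≥ 451/9 ≈ 50.1111.


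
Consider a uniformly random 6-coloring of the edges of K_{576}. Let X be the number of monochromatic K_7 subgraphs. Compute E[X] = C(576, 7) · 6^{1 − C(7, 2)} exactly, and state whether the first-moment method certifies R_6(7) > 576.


E[X] = C(576, 7) · 6^{1 − 21} = 4023771393470400 · 6^{−20} = 4023771393470400/3656158440062976.
As a reduced fraction: E[X] = 6985714224775/6347497291776 ≈ 1.1005.
Is E[X] < 1? NO.
Since E[X] ≥ 1, the first-moment bound is inconclusive at n = 576; it does NOT by itself certify R_6(7) > 576.

E[X] = 6985714224775/6347497291776 ≈ 1.1005; E[X] ≥ 1; first-moment method inconclusive here.


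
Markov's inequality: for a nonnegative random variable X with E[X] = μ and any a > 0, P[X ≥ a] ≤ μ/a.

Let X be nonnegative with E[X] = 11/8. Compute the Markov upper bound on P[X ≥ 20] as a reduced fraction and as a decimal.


μ = E[X] = 11/8, a = 20.
Markov: P[X ≥ 20] ≤ μ/a = (11/8)/20 = 11/160.
Numerically: ≈ 0.06875.
(Since a = 20 > μ = 1.37500, the bound 11/160 is < 1 and informative.)

P[X ≥ 20] ≤ 11/160 ≈ 0.06875.


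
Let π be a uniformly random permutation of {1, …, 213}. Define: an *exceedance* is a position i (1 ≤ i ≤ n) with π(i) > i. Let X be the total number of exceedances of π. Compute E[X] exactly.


Write X = Σ_{i=1}^{213} X_i, where X_i = 1_{π(i) > i}.
For each fixed i, π(i) is uniform over {1, …, 213} (marginal of a uniform permutation), so P[π(i) > i] = (n − i)/n. Summing: Σ_{i=1}^{213} (n − i)/n = (0 + 1 + … + 212)/213 = 213(213 − 1)/(2·213) = (213 − 1)/2.
Hence E[X] = Σ_{i=1}^{213} (213 − i)/213 = 106 ≈ 106.00000.

E[X] = 106 = 106.00000.


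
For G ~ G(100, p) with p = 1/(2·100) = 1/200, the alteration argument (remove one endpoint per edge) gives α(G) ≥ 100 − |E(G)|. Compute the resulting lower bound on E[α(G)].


E[|E(G)|] = C(100, 2)·p = 4950 · (1/200) = 99/4.
E[α(G)] ≥ n − E[|E(G)|] = 100 − 99/4 = 301/4.
Numerically: ≈ 75.250000.
(This is only a lower bound; the true E[α(G)] may be larger.)

E[α(G)] ≥ 301/4 ≈ 75.250000.


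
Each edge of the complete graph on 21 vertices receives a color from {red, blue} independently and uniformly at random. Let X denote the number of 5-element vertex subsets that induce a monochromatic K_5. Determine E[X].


Let X = Σ_S X_S over the C(21, 5) = 20349 subsets S of size 5, where X_S = 1 if the K_5 on S is monochromatic.
For a fixed S, the K_5 on S has C(5, 2) = 10 edges. P[all 10 edges red] = (1/2)^10, and likewise for blue, so P[monochromatic] = 2·(1/2)^10 = 2^{1 − 10} = 1/512.
By linearity: E[X] = C(21, 5) · 2^{1 − 10} = 20349 · 1/512 = 20349/512.
Numerically: E[X] ≈ 39.744.

E[X] = C(21,5)·2^(1−C(5,2)) = 20349/512 ≈ 39.744.


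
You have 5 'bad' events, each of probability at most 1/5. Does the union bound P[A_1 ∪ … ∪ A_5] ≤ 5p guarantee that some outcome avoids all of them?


Union bound: P[∪_{i=1}^{5} A_i] ≤ Σ_i P[A_i] ≤ 5·p = 5·(1/5) = 1.
Numerically: 1 ≈ 1.0000000.
Is 1 < 1? NO.
Since the bound 1 is ≥ 1, the union bound is uninformative here; it does NOT by itself certify existence.

5·p = 1 ≈ 1.0000000; existence NOT certified by the union bound.


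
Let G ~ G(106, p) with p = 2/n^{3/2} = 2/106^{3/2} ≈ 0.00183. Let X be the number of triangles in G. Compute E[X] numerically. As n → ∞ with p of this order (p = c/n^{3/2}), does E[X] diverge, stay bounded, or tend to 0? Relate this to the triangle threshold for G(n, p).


Number of potential triangles: C(106, 3) = 192920.
Each occurs with probability p³ ≈ (0.00183)³ ≈ 6.15480e-09.
By linearity: E[X] = C(106, 3)·p³ ≈ 192920 · 6.15480e-09 ≈ 0.001.
Since α = 3/2 > 1, p = c/n^{3/2} = o(1/n) is below the triangle threshold p ~ 1/n. Asymptotically E[X] ~ (c³/6)·n^{3(1−α)} = (2³/6)·n^{-1.5} → 0, so by Markov's inequality G has no triangles w.h.p.

E[X] ≈ 0.001; in regime p = Θ(1/n^{3/2}) E[X] tends to 0 (below the triangle threshold p ~ 1/n).


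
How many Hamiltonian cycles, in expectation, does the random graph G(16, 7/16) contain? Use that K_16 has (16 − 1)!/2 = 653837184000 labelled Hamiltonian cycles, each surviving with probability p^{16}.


K_16 has (16 − 1)!/2 = 653837184000 labelled Hamiltonian cycles.
For each such Hamiltonian cycle H, let X_H = 1 if all 16 edges of H are present in G. Then P[X_H = 1] = p^{16} = (7/16)^{16} = 33232930569601/18446744073709551616.
By linearity of expectation: E[X] = Σ_H E[X_H] = 653837184000 · p^{16} = 653837184000 · 33232930569601/18446744073709551616 = 21219654042671322112875/18014398509481984.
Numerically: E[X] ≈ 1.18e+06.

E[X] = 653837184000 · (7/16)^{16} = 21219654042671322112875/18014398509481984 ≈ 1.18e+06.


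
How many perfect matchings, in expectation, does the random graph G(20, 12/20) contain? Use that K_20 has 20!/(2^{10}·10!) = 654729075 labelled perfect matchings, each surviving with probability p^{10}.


K_20 has 20!/(2^{10}·10!) = 654729075 labelled perfect matchings.
For each such perfect matching H, let X_H = 1 if all 10 edges of H are present in G. Then P[X_H = 1] = p^{10} = (3/5)^{10} = 59049/9765625.
By linearity of expectation: E[X] = Σ_H E[X_H] = 654729075 · p^{10} = 654729075 · 59049/9765625 = 1546443885987/390625.
Numerically: E[X] ≈ 3.959e+06.

E[X] = 654729075 · (3/5)^{10} = 1546443885987/390625 ≈ 3.959e+06.


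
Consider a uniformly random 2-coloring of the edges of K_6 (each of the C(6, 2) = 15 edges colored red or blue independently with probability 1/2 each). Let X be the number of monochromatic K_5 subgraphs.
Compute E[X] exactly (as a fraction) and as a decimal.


Let X = Σ_S X_S over the C(6, 5) = 6 subsets S of size 5, where X_S = 1 if the K_5 on S is monochromatic.
For a fixed S, the K_5 on S has C(5, 2) = 10 edges. P[all 10 edges red] = (1/2)^10, and likewise for blue, so P[monochromatic] = 2·(1/2)^10 = 2^{1 − 10} = 1/512.
By linearity of expectation: E[X] = C(6, 5) · 2^{1 − 10} = 6 · 1/512 = 3/256.
Numerically: E[X] ≈ 0.011719.

E[X] = C(6,5)·2^(1−C(5,2)) = 3/256 ≈ 0.011719.


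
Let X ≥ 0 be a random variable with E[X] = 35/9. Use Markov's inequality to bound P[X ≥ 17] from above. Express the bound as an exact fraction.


μ = E[X] = 35/9, a = 17.
Markov: P[X ≥ 17] ≤ μ/a = (35/9)/17 = 35/153.
Numerically: ≈ 0.22876.
(Since a = 17 > μ = 3.88889, the bound 35/153 is < 1 and informative.)

P[X ≥ 17] ≤ 35/153 ≈ 0.22876.


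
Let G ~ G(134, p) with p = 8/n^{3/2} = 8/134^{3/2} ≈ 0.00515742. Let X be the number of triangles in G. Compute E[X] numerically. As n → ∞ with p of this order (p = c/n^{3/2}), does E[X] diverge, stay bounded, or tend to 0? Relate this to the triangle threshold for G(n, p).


Number of potential triangles: C(134, 3) = 392084.
Each occurs with probability p³ ≈ (0.00515742)³ ≈ 1.37182391e-07.
By linearity: E[X] = C(134, 3)·p³ ≈ 392084 · 1.37182391e-07 ≈ 0.053787.
Since α = 3/2 > 1, p = c/n^{3/2} = o(1/n) is below the triangle threshold p ~ 1/n. Asymptotically E[X] ~ (c³/6)·n^{3(1−α)} = (8³/6)·n^{-1.5} → 0, so by Markov's inequality G has no triangles w.h.p.

E[X] ≈ 0.053787; in regime p = Θ(1/n^{3/2}) E[X] tends to 0 (below the triangle threshold p ~ 1/n).


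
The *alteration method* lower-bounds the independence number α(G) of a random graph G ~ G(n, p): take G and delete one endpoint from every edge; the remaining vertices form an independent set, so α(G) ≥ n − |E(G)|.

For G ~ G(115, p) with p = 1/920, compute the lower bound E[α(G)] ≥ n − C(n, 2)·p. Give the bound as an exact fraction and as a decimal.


E[|E(G)|] = C(115, 2)·p = 6555 · (1/920) = 57/8.
E[α(G)] ≥ n − E[|E(G)|] = 115 − 57/8 = 863/8.
Numerically: ≈ 107.8750.
(This is only a lower bound; the true E[α(G)] may be larger.)

E[α(G)] ≥ 863/8 ≈ 107.8750.


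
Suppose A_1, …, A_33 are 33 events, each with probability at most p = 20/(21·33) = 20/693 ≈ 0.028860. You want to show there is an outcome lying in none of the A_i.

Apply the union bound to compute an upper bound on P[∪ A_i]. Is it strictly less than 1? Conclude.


Union bound: P[∪_{i=1}^{33} A_i] ≤ Σ_i P[A_i] ≤ 33·p = 33·(20/693) = 20/21.
Numerically: 20/21 ≈ 0.952381.
Is 20/21 < 1? YES.
Since P[∪ A_i] ≤ 20/21 < 1, the complement has P[∩ A_i^c] ≥ 1 − 20/21 = 1/21 > 0, so some outcome avoids every A_i.

33·p = 20/21 ≈ 0.952381; existence CERTIFIED by the union bound.
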